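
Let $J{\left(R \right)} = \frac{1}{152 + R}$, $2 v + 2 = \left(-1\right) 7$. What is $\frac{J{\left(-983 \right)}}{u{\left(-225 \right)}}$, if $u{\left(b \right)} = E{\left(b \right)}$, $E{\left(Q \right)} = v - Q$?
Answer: $- \frac{2}{366471} \approx -5.4575 \cdot 10^{-6}$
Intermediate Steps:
$v = - \frac{9}{2}$ ($v = -1 + \frac{\left(-1\right) 7}{2} = -1 + \frac{1}{2} \left(-7\right) = -1 - \frac{7}{2} = - \frac{9}{2} \approx -4.5$)
$E{\left(Q \right)} = - \frac{9}{2} - Q$
$u{\left(b \right)} = - \frac{9}{2} - b$
$\frac{J{\left(-983 \right)}}{u{\left(-225 \right)}} = \frac{1}{\left(152 - 983\right) \left(- \frac{9}{2} - -225\right)} = \frac{1}{\left(-831\right) \left(- \frac{9}{2} + 225\right)} = - \frac{1}{831 \cdot \frac{441}{2}} = \left(- \frac{1}{831}\right) \frac{2}{441} = - \frac{2}{366471}$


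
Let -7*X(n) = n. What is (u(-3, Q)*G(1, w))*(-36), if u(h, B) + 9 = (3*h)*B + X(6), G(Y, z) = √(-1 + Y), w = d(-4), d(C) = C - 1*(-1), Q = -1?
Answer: 0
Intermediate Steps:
X(n) = -n/7
d(C) = 1 + C (d(C) = C + 1 = 1 + C)
w = -3 (w = 1 - 4 = -3)
u(h, B) = -69/7 + 3*B*h (u(h, B) = -9 + ((3*h)*B - ⅐*6) = -9 + (3*B*h - 6/7) = -9 + (-6/7 + 3*B*h) = -69/7 + 3*B*h)
(u(-3, Q)*G(1, w))*(-36) = ((-69/7 + 3*(-1)*(-3))*√(-1 + 1))*(-36) = ((-69/7 + 9)*√0)*(-36) = -6/7*0*(-36) = 0*(-36) = 0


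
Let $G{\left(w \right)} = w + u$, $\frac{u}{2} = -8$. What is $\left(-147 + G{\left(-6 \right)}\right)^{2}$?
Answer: $28561$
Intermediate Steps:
$u = -16$ ($u = 2 \left(-8\right) = -16$)
$G{\left(w \right)} = -16 + w$ ($G{\left(w \right)} = w - 16 = -16 + w$)
$\left(-147 + G{\left(-6 \right)}\right)^{2} = \left(-147 - 22\right)^{2} = \left(-169\right)^{2} = 28561$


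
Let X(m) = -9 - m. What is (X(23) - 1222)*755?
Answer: -946770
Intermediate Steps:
(X(23) - 1222)*755 = ((-9 - 1*23) - 1222)*755 = ((-9 - 23) - 1222)*755 = (-32 - 1222)*755 = -1254*755 = -946770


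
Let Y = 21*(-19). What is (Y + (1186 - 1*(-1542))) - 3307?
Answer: -978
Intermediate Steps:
Y = -399
(Y + (1186 - 1*(-1542))) - 3307 = (-399 + (1186 - 1*(-1542))) - 3307 = (-399 + (1186 + 1542)) - 3307 = (-399 + 2728) - 3307 = 2329 - 3307 = -978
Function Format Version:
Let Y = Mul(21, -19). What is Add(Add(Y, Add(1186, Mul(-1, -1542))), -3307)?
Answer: -978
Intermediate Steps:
Y = -399
Add(Add(Y, Add(1186, Mul(-1, -1542))), -3307) = Add(Add(-399, Add(1186, Mul(-1, -1542))), -3307) = Add(Add(-399, Add(1186, 1542)), -3307) = Add(Add(-399, 2728), -3307) = Add(2329, -3307) = -978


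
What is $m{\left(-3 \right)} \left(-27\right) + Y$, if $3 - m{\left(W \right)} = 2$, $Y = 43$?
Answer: $16$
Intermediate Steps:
$m{\left(W \right)} = 1$ ($m{\left(W \right)} = 3 - 2 = 1$)
$m{\left(-3 \right)} \left(-27\right) + Y = 1 \left(-27\right) + 43 = -27 + 43 = 16$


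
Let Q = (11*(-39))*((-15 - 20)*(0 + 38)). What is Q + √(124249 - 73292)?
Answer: 570570 + √50957 ≈ 5.7080e+5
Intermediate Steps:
Q = 570570 (Q = -(-15015)*38 = -429*(-1330) = 570570)
Q + √(124249 - 73292) = 570570 + √(124249 - 73292) = 570570 + √50957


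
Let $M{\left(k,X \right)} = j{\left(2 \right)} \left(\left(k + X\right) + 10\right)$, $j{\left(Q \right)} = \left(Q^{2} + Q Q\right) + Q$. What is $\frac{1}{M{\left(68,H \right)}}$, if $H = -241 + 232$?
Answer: $\frac{1}{690} \approx 0.0014493$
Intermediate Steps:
$j{\left(Q \right)} = Q + 2 Q^{2}$ ($j{\left(Q \right)} = \left(Q^{2} + Q^{2}\right) + Q = 2 Q^{2} + Q = Q + 2 Q^{2}$)
$H = -9$
$M{\left(k,X \right)} = 100 + 10 X + 10 k$ ($M{\left(k,X \right)} = 2 \left(1 + 2 \cdot 2\right) \left(\left(k + X\right) + 10\right) = 2 \left(1 + 4\right) \left(\left(X + k\right) + 10\right) = 2 \cdot 5 \left(10 + X + k\right) = 10 \left(10 + X + k\right) = 100 + 10 X + 10 k$)
$\frac{1}{M{\left(68,H \right)}} = \frac{1}{100 + 10 \left(-9\right) + 10 \cdot 68} = \frac{1}{100 - 90 + 680} = \frac{1}{690}$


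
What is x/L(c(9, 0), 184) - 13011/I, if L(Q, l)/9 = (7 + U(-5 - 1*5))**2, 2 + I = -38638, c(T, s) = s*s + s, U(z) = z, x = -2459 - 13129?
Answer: -22269127/115920 ≈ -192.11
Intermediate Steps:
x = -15588
c(T, s) = s + s**2 (c(T, s) = s**2 + s = s + s**2)
I = -38640 (I = -2 - 38638 = -38640)
L(Q, l) = 81 (L(Q, l) = 9*(7 + (-5 - 1*5))**2 = 9*(7 + (-5 - 5))**2 = 9*(7 - 10)**2 = 9*(-3)**2 = 9*9 = 81)
x/L(c(9, 0), 184) - 13011/I = -15588/81 - 13011/(-38640) = -15588*1/81 - 13011*(-1/38640) = -1732/9 + 4337/12880 = -22269127/115920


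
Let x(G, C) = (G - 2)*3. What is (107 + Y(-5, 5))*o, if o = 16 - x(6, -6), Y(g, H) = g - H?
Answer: 388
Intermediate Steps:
x(G, C) = -6 + 3*G (x(G, C) = (-2 + G)*3 = -6 + 3*G)
o = 4 (o = 16 - (-6 + 3*6) = 16 - (-6 + 18) = 16 - 1*12 = 16 - 12 = 4)
(107 + Y(-5, 5))*o = (107 + (-5 - 1*5))*4 = (107 + (-5 - 5))*4 = (107 - 10)*4 = 97*4 = 388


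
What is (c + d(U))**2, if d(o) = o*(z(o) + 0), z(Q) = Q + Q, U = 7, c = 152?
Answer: 62500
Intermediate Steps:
z(Q) = 2*Q
d(o) = 2*o**2 (d(o) = o*(2*o + 0) = o*(2*o) = 2*o**2)
(c + d(U))**2 = (152 + 2*7**2)**2 = (152 + 2*49)**2 = (152 + 98)**2 = 250**2 = 62500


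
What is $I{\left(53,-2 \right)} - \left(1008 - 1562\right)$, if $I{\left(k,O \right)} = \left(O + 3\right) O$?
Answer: $552$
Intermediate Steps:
$I{\left(k,O \right)} = O \left(3 + O\right)$ ($I{\left(k,O \right)} = \left(3 + O\right) O = O \left(3 + O\right)$)
$I{\left(53,-2 \right)} - \left(1008 - 1562\right) = - 2 \left(3 - 2\right) - \left(1008 - 1562\right) = \left(-2\right) 1 - \left(1008 - 1562\right) = -2 - -554 = -2 + 554 = 552$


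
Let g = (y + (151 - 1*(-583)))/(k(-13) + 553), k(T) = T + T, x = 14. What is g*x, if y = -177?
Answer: 7798/527 ≈ 14.797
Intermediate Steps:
k(T) = 2*T
g = 557/527 (g = (-177 + (151 - 1*(-583)))/(2*(-13) + 553) = (-177 + (151 + 583))/(-26 + 553) = (-177 + 734)/527 = 557*(1/527) = 557/527 ≈ 1.0569)
g*x = (557/527)*14 = 7798/527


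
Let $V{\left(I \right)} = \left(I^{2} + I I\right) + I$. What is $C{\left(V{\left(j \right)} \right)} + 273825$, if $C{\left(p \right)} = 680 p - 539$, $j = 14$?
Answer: $549366$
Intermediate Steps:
$V{\left(I \right)} = I + 2 I^{2}$ ($V{\left(I \right)} = \left(I^{2} + I^{2}\right) + I = 2 I^{2} + I = I + 2 I^{2}$)
$C{\left(p \right)} = -539 + 680 p$
$C{\left(V{\left(j \right)} \right)} + 273825 = \left(-539 + 680 \cdot 14 \left(1 + 2 \cdot 14\right)\right) + 273825 = \left(-539 + 680 \cdot 14 \left(1 + 28\right)\right) + 273825 = \left(-539 + 680 \cdot 14 \cdot 29\right) + 273825 = \left(-539 + 680 \cdot 406\right) + 273825 = \left(-539 + 276080\right) + 273825 = 275541 + 273825 = 549366$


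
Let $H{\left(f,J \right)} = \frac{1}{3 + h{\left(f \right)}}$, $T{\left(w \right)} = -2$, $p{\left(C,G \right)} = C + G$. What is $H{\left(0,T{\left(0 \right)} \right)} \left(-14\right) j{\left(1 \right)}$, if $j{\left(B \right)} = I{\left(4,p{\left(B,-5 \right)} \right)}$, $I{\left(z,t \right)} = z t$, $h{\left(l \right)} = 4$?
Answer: $32$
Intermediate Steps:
$I{\left(z,t \right)} = t z$
$j{\left(B \right)} = -20 + 4 B$ ($j{\left(B \right)} = \left(B - 5\right) 4 = \left(-5 + B\right) 4 = -20 + 4 B$)
$H{\left(f,J \right)} = \frac{1}{7}$ ($H{\left(f,J \right)} = \frac{1}{3 + 4} = \frac{1}{7}$)
$H{\left(0,T{\left(0 \right)} \right)} \left(-14\right) j{\left(1 \right)} = \frac{1}{7} \left(-14\right) \left(-20 + 4 \cdot 1\right) = - 2 \left(-20 + 4\right) = \left(-2\right) \left(-16\right) = 32$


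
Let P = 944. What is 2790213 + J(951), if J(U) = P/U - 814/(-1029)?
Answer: 910148530939/326193 ≈ 2.7902e+6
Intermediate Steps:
J(U) = 814/1029 + 944/U (J(U) = 944/U - 814/(-1029) = 944/U - 814*(-1/1029) = 944/U + 814/1029 = 814/1029 + 944/U)
2790213 + J(951) = 2790213 + (814/1029 + 944/951) = 2790213 + 581830/326193 = 910148530939/326193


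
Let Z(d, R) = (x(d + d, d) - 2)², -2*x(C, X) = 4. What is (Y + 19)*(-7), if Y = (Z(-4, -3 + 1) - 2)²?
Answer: -1505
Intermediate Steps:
x(C, X) = -2 (x(C, X) = -½*4 = -2)
Z(d, R) = 16 (Z(d, R) = (-2 - 2)² = (-4)² = 16)
Y = 196 (Y = (16 - 2)² = 14² = 196)
(Y + 19)*(-7) = (196 + 19)*(-7) = 215*(-7) = -1505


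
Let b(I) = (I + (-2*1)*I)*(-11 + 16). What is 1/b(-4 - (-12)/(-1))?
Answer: 1/80 ≈ 0.012500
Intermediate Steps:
b(I) = -5*I (b(I) = (I - 2*I)*5 = -I*5 = -5*I)
1/b(-4 - (-12)/(-1)) = 1/(-5*(-4 - (-12)/(-1))) = 1/(-5*(-4 - (-12)*(-1))) = 1/(-5*(-4 - 4*3)) = 1/(-5*(-4 - 12)) = 1/(-5*(-16)) = 1/80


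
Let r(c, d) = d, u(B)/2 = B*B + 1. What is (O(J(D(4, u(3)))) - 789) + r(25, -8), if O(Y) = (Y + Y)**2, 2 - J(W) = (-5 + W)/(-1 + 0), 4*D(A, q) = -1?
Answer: -3019/4 ≈ -754.75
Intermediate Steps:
u(B) = 2 + 2*B**2 (u(B) = 2*(B*B + 1) = 2*(B**2 + 1) = 2*(1 + B**2) = 2 + 2*B**2)
D(A, q) = -1/4 (D(A, q) = (1/4)*(-1) = -1/4)
J(W) = -3 + W (J(W) = 2 - (-5 + W)/(-1 + 0) = 2 - (-5 + W)/(-1) = 2 - (-5 + W)*(-1) = 2 - (5 - W) = 2 + (-5 + W) = -3 + W)
O(Y) = 4*Y**2 (O(Y) = (2*Y)**2 = 4*Y**2)
(O(J(D(4, u(3)))) - 789) + r(25, -8) = (4*(-3 - 1/4)**2 - 789) - 8 = (4*(-13/4)**2 - 789) - 8 = (4*(169/16) - 789) - 8 = (169/4 - 789) - 8 = -2987/4 - 8 = -3019/4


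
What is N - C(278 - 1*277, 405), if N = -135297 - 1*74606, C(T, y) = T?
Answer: -209904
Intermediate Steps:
N = -209903 (N = -135297 - 74606 = -209903)
N - C(278 - 1*277, 405) = -209903 - (278 - 1*277) = -209903 - (278 - 277) = -209903 - 1*1 = -209903 - 1 = -209904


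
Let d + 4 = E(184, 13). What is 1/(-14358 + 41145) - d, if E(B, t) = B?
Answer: -4821659/26787 ≈ -180.00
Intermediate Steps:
d = 180 (d = -4 + 184 = 180)
1/(-14358 + 41145) - d = 1/(-14358 + 41145) - 1*180 = 1/26787 - 180 = -4821659/26787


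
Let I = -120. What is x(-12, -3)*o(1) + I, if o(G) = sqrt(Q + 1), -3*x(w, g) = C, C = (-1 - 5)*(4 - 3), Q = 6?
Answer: -120 + 2*sqrt(7) ≈ -114.71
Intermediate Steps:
C = -6 (C = -6*1 = -6)
x(w, g) = 2 (x(w, g) = -1/3*(-6) = 2)
o(G) = sqrt(7) (o(G) = sqrt(6 + 1) = sqrt(7))
x(-12, -3)*o(1) + I = 2*sqrt(7) - 120 = -120 + 2*sqrt(7)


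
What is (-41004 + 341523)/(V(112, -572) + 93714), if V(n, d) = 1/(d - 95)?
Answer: 200446173/62507237 ≈ 3.2068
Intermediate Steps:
V(n, d) = 1/(-95 + d)
(-41004 + 341523)/(V(112, -572) + 93714) = (-41004 + 341523)/(1/(-95 - 572) + 93714) = 300519/(1/(-667) + 93714) = 300519/(-1/667 + 93714) = 300519/(62507237/667) = 300519*(667/62507237) = 200446173/62507237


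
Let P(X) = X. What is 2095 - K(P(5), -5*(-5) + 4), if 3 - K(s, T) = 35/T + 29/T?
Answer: 60732/29 ≈ 2094.2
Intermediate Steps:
K(s, T) = 3 - 64/T (K(s, T) = 3 - (35/T + 29/T) = 3 - 64/T)
2095 - K(P(5), -5*(-5) + 4) = 2095 - (3 - 64/(-5*(-5) + 4)) = 2095 - (3 - 64/(25 + 4)) = 2095 - (3 - 64/29) = 2095 - 1*23/29 = 2095 - 23/29 = 60732/29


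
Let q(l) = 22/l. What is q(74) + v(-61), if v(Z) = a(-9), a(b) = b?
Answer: -322/37 ≈ -8.7027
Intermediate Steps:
v(Z) = -9
q(74) + v(-61) = 22/74 - 9 = 22*(1/74) - 9 = 11/37 - 9 = -322/37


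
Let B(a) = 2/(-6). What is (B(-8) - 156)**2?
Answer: 219961/9 ≈ 24440.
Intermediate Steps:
B(a) = -1/3 (B(a) = 2*(-1/6) = -1/3)
(B(-8) - 156)**2 = (-1/3 - 156)**2 = (-469/3)**2 = 219961/9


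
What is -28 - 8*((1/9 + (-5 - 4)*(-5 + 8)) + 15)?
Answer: 604/9 ≈ 67.111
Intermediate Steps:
-28 - 8*((1/9 + (-5 - 4)*(-5 + 8)) + 15) = -28 - 8*((⅑ - 9*3) + 15) = -28 - 8*((⅑ - 27) + 15) = -28 - 8*(-242/9 + 15) = -28 - 8*(-107/9) = -28 + 856/9 = 604/9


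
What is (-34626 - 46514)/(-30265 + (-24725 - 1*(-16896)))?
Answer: 40570/19047 ≈ 2.1300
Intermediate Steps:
(-34626 - 46514)/(-30265 + (-24725 - 1*(-16896))) = -81140/(-30265 + (-24725 + 16896)) = -81140/(-30265 - 7829) = -81140/(-38094) = -81140*(-1/38094) = 40570/19047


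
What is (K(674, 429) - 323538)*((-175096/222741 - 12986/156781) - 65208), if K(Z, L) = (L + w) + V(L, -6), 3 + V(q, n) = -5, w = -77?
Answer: 735975830285544402580/34921556721 ≈ 2.1075e+10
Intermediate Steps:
V(q, n) = -8 (V(q, n) = -3 - 5 = -8)
K(Z, L) = -85 + L (K(Z, L) = (L - 77) - 8 = (-77 + L) - 8 = -85 + L)
(K(674, 429) - 323538)*((-175096/222741 - 12986/156781) - 65208) = ((-85 + 429) - 323538)*((-175096/222741 - 12986/156781) - 65208) = (344 - 323538)*((-175096*1/222741 - 12986*1/156781) - 65208) = -323194*((-175096/222741 - 12986/156781) - 65208) = -323194*(-30344240602/34921556721 - 65208) = -323194*(-2277195214903570/34921556721) = 735975830285544402580/34921556721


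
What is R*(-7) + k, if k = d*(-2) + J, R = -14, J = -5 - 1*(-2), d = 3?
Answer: 89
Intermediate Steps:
J = -3 (J = -5 + 2 = -3)
k = -9 (k = 3*(-2) - 3 = -6 - 3 = -9)
R*(-7) + k = -14*(-7) - 9 = 98 - 9 = 89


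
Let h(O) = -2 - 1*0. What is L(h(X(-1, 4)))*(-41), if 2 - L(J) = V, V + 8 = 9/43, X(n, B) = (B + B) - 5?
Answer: -17261/43 ≈ -401.42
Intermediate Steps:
X(n, B) = -5 + 2*B (X(n, B) = 2*B - 5 = -5 + 2*B)
V = -335/43 (V = -8 + 9/43 = -335/43 ≈ -7.7907)
h(O) = -2 (h(O) = -2 + 0 = -2)
L(J) = 421/43 (L(J) = 2 - 1*(-335/43) = 2 + 335/43 = 421/43)
L(h(X(-1, 4)))*(-41) = (421/43)*(-41) = -17261/43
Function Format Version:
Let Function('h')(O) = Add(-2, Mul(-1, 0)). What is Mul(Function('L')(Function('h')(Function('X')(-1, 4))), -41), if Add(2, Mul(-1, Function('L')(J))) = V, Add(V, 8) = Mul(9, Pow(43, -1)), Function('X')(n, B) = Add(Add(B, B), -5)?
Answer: Rational(-17261, 43) ≈ -401.42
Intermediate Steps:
Function('X')(n, B) = Add(-5, Mul(2, B)) (Function('X')(n, B) = Add(Mul(2, B), -5) = Add(-5, Mul(2, B)))
V = Rational(-335, 43) (V = Add(-8, Mul(9, Pow(43, -1))) = Add(-8, Mul(9, Rational(1, 43))) = Add(-8, Rational(9, 43)) = Rational(-335, 43) ≈ -7.7907)
Function('h')(O) = -2 (Function('h')(O) = Add(-2, 0) = -2)
Function('L')(J) = Rational(421, 43) (Function('L')(J) = Add(2, Mul(-1, Rational(-335, 43))) = Add(2, Rational(335, 43)) = Rational(421, 43))
Mul(Function('L')(Function('h')(Function('X')(-1, 4))), -41) = Mul(Rational(421, 43), -41) = Rational(-17261, 43)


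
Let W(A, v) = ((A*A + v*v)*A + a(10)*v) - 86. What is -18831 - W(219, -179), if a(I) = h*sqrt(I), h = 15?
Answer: -17539183 + 2685*sqrt(10) ≈ -1.7531e+7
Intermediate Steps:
a(I) = 15*sqrt(I)
W(A, v) = -86 + A*(A**2 + v**2) + 15*v*sqrt(10) (W(A, v) = ((A*A + v*v)*A + (15*sqrt(10))*v) - 86 = ((A**2 + v**2)*A + 15*v*sqrt(10)) - 86 = (A*(A**2 + v**2) + 15*v*sqrt(10)) - 86 = -86 + A*(A**2 + v**2) + 15*v*sqrt(10))
-18831 - W(219, -179) = -18831 - (-86 + 219**3 + 219*(-179)**2 + 15*(-179)*sqrt(10)) = -18831 - (-86 + 10503459 + 219*32041 - 2685*sqrt(10)) = -18831 - (-86 + 10503459 + 7016979 - 2685*sqrt(10)) = -18831 - (17520352 - 2685*sqrt(10)) = -18831 + (-17520352 + 2685*sqrt(10)) = -17539183 + 2685*sqrt(10)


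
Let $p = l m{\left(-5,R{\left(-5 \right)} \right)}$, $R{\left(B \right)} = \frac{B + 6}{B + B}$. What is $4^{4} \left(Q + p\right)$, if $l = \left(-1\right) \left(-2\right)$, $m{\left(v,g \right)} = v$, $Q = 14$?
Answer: $1024$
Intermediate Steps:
$R{\left(B \right)} = \frac{6 + B}{2 B}$
$l = 2$
$p = -10$ ($p = 2 \left(-5\right) = -10$)
$4^{4} \left(Q + p\right) = 4^{4} \left(14 - 10\right) = 256 \cdot 4 = 1024$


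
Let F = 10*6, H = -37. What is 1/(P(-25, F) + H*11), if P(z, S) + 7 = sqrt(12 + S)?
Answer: -23/9518 - sqrt(2)/28554 ≈ -0.0024660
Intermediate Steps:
F = 60
P(z, S) = -7 + sqrt(12 + S)
1/(P(-25, F) + H*11) = 1/((-7 + sqrt(12 + 60)) - 37*11) = 1/((-7 + sqrt(72)) - 407) = 1/((-7 + 6*sqrt(2)) - 407) = 1/(-414 + 6*sqrt(2))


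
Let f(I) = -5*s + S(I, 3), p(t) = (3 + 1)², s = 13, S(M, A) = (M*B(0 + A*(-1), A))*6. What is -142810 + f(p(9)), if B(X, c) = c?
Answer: -142587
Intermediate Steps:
S(M, A) = 6*A*M (S(M, A) = (M*A)*6 = (A*M)*6 = 6*A*M)
p(t) = 16 (p(t) = 4² = 16)
f(I) = -65 + 18*I (f(I) = -5*13 + 6*3*I = -65 + 18*I)
-142810 + f(p(9)) = -142810 + (-65 + 18*16) = -142810 + (-65 + 288) = -142810 + 223 = -142587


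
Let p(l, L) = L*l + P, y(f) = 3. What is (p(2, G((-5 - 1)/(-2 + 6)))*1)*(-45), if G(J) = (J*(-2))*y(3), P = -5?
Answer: -585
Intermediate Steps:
G(J) = -6*J (G(J) = (J*(-2))*3 = -2*J*3 = -6*J)
p(l, L) = -5 + L*l (p(l, L) = L*l - 5 = -5 + L*l)
(p(2, G((-5 - 1)/(-2 + 6)))*1)*(-45) = ((-5 - 6*(-5 - 1)/(-2 + 6)*2)*1)*(-45) = ((-5 - (-36)/4*2)*1)*(-45) = ((-5 - 6*(-3/2)*2)*1)*(-45) = ((-5 + 9*2)*1)*(-45) = ((-5 + 18)*1)*(-45) = (13*1)*(-45) = 13*(-45) = -585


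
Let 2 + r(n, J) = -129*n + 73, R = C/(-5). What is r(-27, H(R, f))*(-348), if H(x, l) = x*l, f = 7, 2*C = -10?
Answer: -1236792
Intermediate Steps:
C = -5 (C = (½)*(-10) = -5)
R = 1 (R = -5/(-5) = -5*(-⅕) = 1)
H(x, l) = l*x
r(n, J) = 71 - 129*n (r(n, J) = -2 + (-129*n + 73) = -2 + (73 - 129*n) = 71 - 129*n)
r(-27, H(R, f))*(-348) = (71 - 129*(-27))*(-348) = (71 + 3483)*(-348) = 3554*(-348) = -1236792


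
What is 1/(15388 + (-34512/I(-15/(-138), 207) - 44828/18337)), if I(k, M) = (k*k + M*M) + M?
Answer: 151874570507/2336552870378944 ≈ 6.4999e-5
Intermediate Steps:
I(k, M) = M + M**2 + k**2 (I(k, M) = (k**2 + M**2) + M = (M**2 + k**2) + M = M + M**2 + k**2)
1/(15388 + (-34512/I(-15/(-138), 207) - 44828/18337)) = 1/(15388 + (-34512/(207 + 207**2 + (-15/(-138))**2) - 44828/18337)) = 1/(15388 + (-34512/(207 + 42849 + (-15*(-1/138))**2) - 44828*1/18337)) = 1/(15388 + (-34512/(207 + 42849 + (5/46)**2) - 44828/18337)) = 1/(15388 + (-34512/(207 + 42849 + 25/2116) - 44828/18337)) = 1/(15388 + (-34512/91106521/2116 - 44828/18337)) = 1/(15388 + (-34512*2116/91106521 - 44828/18337)) = 1/(15388 + (-73027392/91106521 - 44828/18337)) = 1/(15388 - 493020582772/151874570507) = 1/(2336552870378944/151874570507) = 151874570507/2336552870378944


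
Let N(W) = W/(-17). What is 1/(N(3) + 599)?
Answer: 17/10180 ≈ 0.0016699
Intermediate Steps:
N(W) = -W/17 (N(W) = W*(-1/17) = -W/17)
1/(N(3) + 599) = 1/(-1/17*3 + 599) = 1/(-3/17 + 599) = 1/(10180/17) = 17/10180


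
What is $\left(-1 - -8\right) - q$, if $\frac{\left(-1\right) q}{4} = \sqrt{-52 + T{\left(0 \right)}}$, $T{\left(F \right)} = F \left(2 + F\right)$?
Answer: $7 + 8 i \sqrt{13} \approx 7.0 + 28.844 i$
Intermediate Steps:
$q = - 8 i \sqrt{13}$ ($q = - 4 \sqrt{-52 + 0 \left(2 + 0\right)} = - 4 \sqrt{-52 + 0 \cdot 2} = - 4 \sqrt{-52 + 0} = - 4 \sqrt{-52} = - 4 \cdot 2 i \sqrt{13} = - 8 i \sqrt{13} \approx - 28.844 i$)
$\left(-1 - -8\right) - q = \left(-1 - -8\right) - - 8 i \sqrt{13} = \left(-1 + 8\right) + 8 i \sqrt{13} = 7 + 8 i \sqrt{13}$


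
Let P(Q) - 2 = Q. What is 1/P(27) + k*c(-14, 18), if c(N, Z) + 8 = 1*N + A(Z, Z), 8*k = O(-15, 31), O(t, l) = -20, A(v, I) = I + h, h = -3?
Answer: 1017/58 ≈ 17.534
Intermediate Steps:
A(v, I) = -3 + I (A(v, I) = I - 3 = -3 + I)
P(Q) = 2 + Q
k = -5/2 (k = (⅛)*(-20) = -5/2 ≈ -2.5000)
c(N, Z) = -11 + N + Z (c(N, Z) = -8 + (1*N + (-3 + Z)) = -8 + (N + (-3 + Z)) = -8 + (-3 + N + Z) = -11 + N + Z)
1/P(27) + k*c(-14, 18) = 1/(2 + 27) - 5*(-11 - 14 + 18)/2 = 1/29 - 5/2*(-7) = 1/29 + 35/2 = 1017/58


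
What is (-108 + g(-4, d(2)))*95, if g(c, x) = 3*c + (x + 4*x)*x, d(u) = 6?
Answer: 5700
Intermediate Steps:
g(c, x) = 3*c + 5*x² (g(c, x) = 3*c + (5*x)*x = 3*c + 5*x²)
(-108 + g(-4, d(2)))*95 = (-108 + (3*(-4) + 5*6²))*95 = (-108 + (-12 + 5*36))*95 = (-108 + (-12 + 180))*95 = (-108 + 168)*95 = 60*95 = 5700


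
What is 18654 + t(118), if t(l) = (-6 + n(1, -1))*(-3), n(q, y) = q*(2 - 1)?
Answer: 18669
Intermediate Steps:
n(q, y) = q (n(q, y) = q*1 = q)
t(l) = 15 (t(l) = (-6 + 1)*(-3) = -5*(-3) = 15)
18654 + t(118) = 18654 + 15 = 18669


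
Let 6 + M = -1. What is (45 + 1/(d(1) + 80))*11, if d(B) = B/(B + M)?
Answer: 237171/479 ≈ 495.14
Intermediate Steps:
M = -7 (M = -6 - 1 = -7)
d(B) = B/(-7 + B) (d(B) = B/(B - 7) = B/(-7 + B))
(45 + 1/(d(1) + 80))*11 = (45 + 1/(1/(-7 + 1) + 80))*11 = (45 + 1/(1/(-6) + 80))*11 = (45 + 1/(1*(-⅙) + 80))*11 = (45 + 1/(-⅙ + 80))*11 = (45 + 1/(479/6))*11 = (45 + 6/479)*11 = (21561/479)*11 = 237171/479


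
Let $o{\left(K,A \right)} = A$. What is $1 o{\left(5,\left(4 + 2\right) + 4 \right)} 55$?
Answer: $550$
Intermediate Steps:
$1 o{\left(5,\left(4 + 2\right) + 4 \right)} 55 = 1 \left(\left(4 + 2\right) + 4\right) 55 = 1 \left(6 + 4\right) 55 = 1 \cdot 10 \cdot 55 = 10 \cdot 55 = 550$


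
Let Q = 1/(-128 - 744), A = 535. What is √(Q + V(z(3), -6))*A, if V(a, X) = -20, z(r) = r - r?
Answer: 535*I*√3802138/436 ≈ 2392.7*I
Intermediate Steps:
z(r) = 0
Q = -1/872 (Q = 1/(-872) = -1/872 ≈ -0.0011468)
√(Q + V(z(3), -6))*A = √(-1/872 - 20)*535 = √(-17441/872)*535 = (I*√3802138/436)*535 = 535*I*√3802138/436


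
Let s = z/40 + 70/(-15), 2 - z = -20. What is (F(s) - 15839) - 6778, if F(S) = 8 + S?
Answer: -1356787/60 ≈ -22613.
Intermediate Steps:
z = 22 (z = 2 - 1*(-20) = 2 + 20 = 22)
s = -247/60 (s = 22/40 + 70/(-15) = 22*(1/40) + 70*(-1/15) = 11/20 - 14/3 = -247/60 ≈ -4.1167)
(F(s) - 15839) - 6778 = ((8 - 247/60) - 15839) - 6778 = (233/60 - 15839) - 6778 = -950107/60 - 6778 = -1356787/60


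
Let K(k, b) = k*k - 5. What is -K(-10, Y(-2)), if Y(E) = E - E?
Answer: -95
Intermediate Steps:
Y(E) = 0
K(k, b) = -5 + k² (K(k, b) = k² - 5 = -5 + k²)
-K(-10, Y(-2)) = -(-5 + (-10)²) = -(-5 + 100) = -1*95 = -95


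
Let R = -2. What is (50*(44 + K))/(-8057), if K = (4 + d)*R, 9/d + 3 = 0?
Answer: -300/1151 ≈ -0.26064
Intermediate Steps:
d = -3 (d = 9/(-3 + 0) = 9/(-3) = 9*(-1/3) = -3)
K = -2 (K = (4 - 3)*(-2) = 1*(-2) = -2)
(50*(44 + K))/(-8057) = (50*(44 - 2))/(-8057) = (50*42)*(-1/8057) = 2100*(-1/8057) = -300/1151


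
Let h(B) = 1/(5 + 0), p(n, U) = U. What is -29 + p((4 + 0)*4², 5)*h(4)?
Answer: -28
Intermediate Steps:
h(B) = ⅕ (h(B) = 1/5 = ⅕)
-29 + p((4 + 0)*4², 5)*h(4) = -29 + 5*(⅕) = -29 + 1 = -28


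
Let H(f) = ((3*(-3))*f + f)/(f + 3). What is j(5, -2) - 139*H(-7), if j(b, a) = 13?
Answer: 1959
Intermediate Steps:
H(f) = -8*f/(3 + f) (H(f) = (-9*f + f)/(3 + f) = (-8*f)/(3 + f) = -8*f/(3 + f))
j(5, -2) - 139*H(-7) = 13 - (-1112)*(-7)/(3 - 7) = 13 - (-1112)*(-7)/(-4) = 13 - (-1112)*(-7)*(-1)/4 = 13 - 139*(-14) = 13 + 1946 = 1959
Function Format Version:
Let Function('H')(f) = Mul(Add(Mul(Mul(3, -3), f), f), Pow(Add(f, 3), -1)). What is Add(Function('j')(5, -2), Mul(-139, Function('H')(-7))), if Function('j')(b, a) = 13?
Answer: 1959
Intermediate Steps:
Function('H')(f) = Mul(-8, f, Pow(Add(3, f), -1)) (Function('H')(f) = Mul(Add(Mul(-9, f), f), Pow(Add(3, f), -1)) = Mul(Mul(-8, f), Pow(Add(3, f), -1)) = Mul(-8, f, Pow(Add(3, f), -1)))
Add(Function('j')(5, -2), Mul(-139, Function('H')(-7))) = Add(13, Mul(-139, Mul(-8, -7, Pow(Add(3, -7), -1)))) = Add(13, Mul(-139, Mul(-8, -7, Pow(-4, -1)))) = Add(13, Mul(-139, Mul(-8, -7, Rational(-1, 4)))) = Add(13, Mul(-139, -14)) = Add(13, 1946) = 1959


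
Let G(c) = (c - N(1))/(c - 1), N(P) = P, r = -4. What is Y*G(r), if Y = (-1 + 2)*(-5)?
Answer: -5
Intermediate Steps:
Y = -5 (Y = 1*(-5) = -5)
G(c) = 1 (G(c) = (c - 1*1)/(c - 1) = (c - 1)/(-1 + c) = (-1 + c)/(-1 + c) = 1)
Y*G(r) = -5*1 = -5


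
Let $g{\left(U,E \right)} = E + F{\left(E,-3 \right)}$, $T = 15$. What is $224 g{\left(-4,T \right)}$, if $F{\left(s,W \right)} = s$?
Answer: $6720$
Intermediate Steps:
$g{\left(U,E \right)} = 2 E$ ($g{\left(U,E \right)} = E + E = 2 E$)
$224 g{\left(-4,T \right)} = 224 \cdot 2 \cdot 15 = 224 \cdot 30 = 6720$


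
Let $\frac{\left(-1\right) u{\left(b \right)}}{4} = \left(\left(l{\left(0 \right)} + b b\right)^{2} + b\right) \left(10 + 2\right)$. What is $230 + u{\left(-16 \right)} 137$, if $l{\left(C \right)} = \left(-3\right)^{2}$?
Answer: $-461694154$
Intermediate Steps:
$l{\left(C \right)} = 9$
$u{\left(b \right)} = - 48 b - 48 \left(9 + b^{2}\right)^{2}$ ($u{\left(b \right)} = - 4 \left(\left(9 + b b\right)^{2} + b\right) \left(10 + 2\right) = - 4 \left(\left(9 + b^{2}\right)^{2} + b\right) 12 = - 4 \left(b + \left(9 + b^{2}\right)^{2}\right) 12 = - 4 \left(12 b + 12 \left(9 + b^{2}\right)^{2}\right) = - 48 b - 48 \left(9 + b^{2}\right)^{2}$)
$230 + u{\left(-16 \right)} 137 = 230 + \left(\left(-48\right) \left(-16\right) - 48 \left(9 + \left(-16\right)^{2}\right)^{2}\right) 137 = 230 + \left(768 - 48 \left(9 + 256\right)^{2}\right) 137 = 230 + \left(768 - 48 \cdot 265^{2}\right) 137 = 230 + \left(768 - 3370800\right) 137 = 230 - 461694384 = -461694154$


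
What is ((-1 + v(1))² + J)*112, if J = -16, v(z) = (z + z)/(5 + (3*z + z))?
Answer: -139664/81 ≈ -1724.2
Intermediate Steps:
v(z) = 2*z/(5 + 4*z) (v(z) = (2*z)/(5 + 4*z) = 2*z/(5 + 4*z))
((-1 + v(1))² + J)*112 = ((-1 + 2*1/(5 + 4*1))² - 16)*112 = ((-1 + 2*1/(5 + 4))² - 16)*112 = ((-1 + 2*1/9)² - 16)*112 = ((-1 + 2*1*(⅑))² - 16)*112 = ((-1 + 2/9)² - 16)*112 = ((-7/9)² - 16)*112 = (49/81 - 16)*112 = -1247/81*112 = -139664/81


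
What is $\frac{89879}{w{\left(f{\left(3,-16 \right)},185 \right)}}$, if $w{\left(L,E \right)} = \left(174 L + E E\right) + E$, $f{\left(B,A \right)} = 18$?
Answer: $\frac{89879}{37542} \approx 2.3941$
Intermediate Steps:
$w{\left(L,E \right)} = E + E^{2} + 174 L$ ($w{\left(L,E \right)} = \left(174 L + E^{2}\right) + E = \left(E^{2} + 174 L\right) + E = E + E^{2} + 174 L$)
$\frac{89879}{w{\left(f{\left(3,-16 \right)},185 \right)}} = \frac{89879}{185 + 185^{2} + 174 \cdot 18} = \frac{89879}{185 + 34225 + 3132} = \frac{89879}{37542}$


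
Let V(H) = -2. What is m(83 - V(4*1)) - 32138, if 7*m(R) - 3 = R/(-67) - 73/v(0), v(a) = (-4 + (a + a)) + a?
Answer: -8612219/268 ≈ -32135.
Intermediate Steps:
v(a) = -4 + 3*a (v(a) = (-4 + 2*a) + a = -4 + 3*a)
m(R) = 85/28 - R/469 (m(R) = 3/7 + (R/(-67) - 73/(-4 + 3*0))/7 = 3/7 + (R*(-1/67) - 73/(-4 + 0))/7 = 3/7 + (-R/67 - 73/(-4))/7 = 3/7 + (-R/67 - 73*(-¼))/7 = 3/7 + (-R/67 + 73/4)/7 = 3/7 + (73/4 - R/67)/7 = 3/7 + (73/28 - R/469) = 85/28 - R/469)
m(83 - V(4*1)) - 32138 = (85/28 - (83 - 1*(-2))/469) - 32138 = (85/28 - (83 + 2)/469) - 32138 = (85/28 - 1/469*85) - 32138 = (85/28 - 85/469) - 32138 = 765/268 - 32138 = -8612219/268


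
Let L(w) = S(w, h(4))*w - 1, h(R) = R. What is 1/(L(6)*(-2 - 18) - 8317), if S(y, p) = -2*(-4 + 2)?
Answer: -1/8777 ≈ -0.00011393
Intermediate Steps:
S(y, p) = 4 (S(y, p) = -2*(-2) = 4)
L(w) = -1 + 4*w (L(w) = 4*w - 1 = -1 + 4*w)
1/(L(6)*(-2 - 18) - 8317) = 1/((-1 + 4*6)*(-2 - 18) - 8317) = 1/((-1 + 24)*(-20) - 8317) = 1/(23*(-20) - 8317) = 1/(-460 - 8317) = 1/(-8777) = -1/8777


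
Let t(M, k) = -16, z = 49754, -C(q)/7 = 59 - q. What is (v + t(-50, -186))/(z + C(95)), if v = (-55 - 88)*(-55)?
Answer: 7849/50006 ≈ 0.15696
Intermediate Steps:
C(q) = -413 + 7*q (C(q) = -7*(59 - q) = -413 + 7*q)
v = 7865 (v = -143*(-55) = 7865)
(v + t(-50, -186))/(z + C(95)) = (7865 - 16)/(49754 + (-413 + 7*95)) = 7849/(49754 + (-413 + 665)) = 7849/(49754 + 252) = 7849/50006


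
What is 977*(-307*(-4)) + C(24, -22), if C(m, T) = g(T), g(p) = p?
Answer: 1199734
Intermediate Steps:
C(m, T) = T
977*(-307*(-4)) + C(24, -22) = 977*(-307*(-4)) - 22 = 977*1228 - 22 = 1199756 - 22 = 1199734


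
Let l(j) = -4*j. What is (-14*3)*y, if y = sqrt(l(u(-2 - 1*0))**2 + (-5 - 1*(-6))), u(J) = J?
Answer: -42*sqrt(65) ≈ -338.61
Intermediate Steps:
y = sqrt(65) (y = sqrt((-4*(-2 - 1*0))**2 + (-5 - 1*(-6))) = sqrt((-4*(-2 + 0))**2 + (-5 + 6)) = sqrt((-4*(-2))**2 + 1) = sqrt(8**2 + 1) = sqrt(64 + 1) = sqrt(65) ≈ 8.0623)
(-14*3)*y = (-14*3)*sqrt(65) = -42*sqrt(65)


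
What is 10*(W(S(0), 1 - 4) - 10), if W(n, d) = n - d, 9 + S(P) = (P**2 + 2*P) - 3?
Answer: -190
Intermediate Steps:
S(P) = -12 + P**2 + 2*P (S(P) = -9 + ((P**2 + 2*P) - 3) = -9 + (-3 + P**2 + 2*P) = -12 + P**2 + 2*P)
10*(W(S(0), 1 - 4) - 10) = 10*(((-12 + 0**2 + 2*0) - (1 - 4)) - 10) = 10*(((-12 + 0 + 0) - 1*(-3)) - 10) = 10*((-12 + 3) - 10) = 10*(-9 - 10) = 10*(-19) = -190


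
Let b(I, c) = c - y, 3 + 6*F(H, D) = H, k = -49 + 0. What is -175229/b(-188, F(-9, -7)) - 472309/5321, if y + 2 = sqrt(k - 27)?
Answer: -472309/5321 - 175229*I*sqrt(19)/38 ≈ -88.763 - 20100.0*I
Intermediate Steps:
k = -49
F(H, D) = -1/2 + H/6
y = -2 + 2*I*sqrt(19) (y = -2 + sqrt(-49 - 27) = -2 + sqrt(-76) = -2 + 2*I*sqrt(19) ≈ -2.0 + 8.7178*I)
b(I, c) = 2 + c - 2*I*sqrt(19) (b(I, c) = c - (-2 + 2*I*sqrt(19)) = c + (2 - 2*I*sqrt(19)) = 2 + c - 2*I*sqrt(19))
-175229/b(-188, F(-9, -7)) - 472309/5321 = -175229/(2 + (-1/2 + (1/6)*(-9)) - 2*I*sqrt(19)) - 472309/5321 = -175229/(2 + (-1/2 - 3/2) - 2*I*sqrt(19)) - 472309*1/5321 = -175229/(2 - 2 - 2*I*sqrt(19)) - 472309/5321 = -175229*I*sqrt(19)/38 - 472309/5321 = -472309/5321 - 175229*I*sqrt(19)/38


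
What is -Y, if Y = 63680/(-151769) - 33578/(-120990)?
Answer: 1304271859/9181265655 ≈ 0.14206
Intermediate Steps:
Y = -1304271859/9181265655 (Y = 63680*(-1/151769) - 33578*(-1/120990) = -63680/151769 + 16789/60495 = -1304271859/9181265655 ≈ -0.14206)
-Y = -1*(-1304271859/9181265655) = 1304271859/9181265655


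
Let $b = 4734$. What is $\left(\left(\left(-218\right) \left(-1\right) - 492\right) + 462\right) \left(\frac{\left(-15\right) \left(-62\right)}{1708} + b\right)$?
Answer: $\frac{380070294}{427} \approx 8.9009 \cdot 10^{5}$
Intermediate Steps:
$\left(\left(\left(-218\right) \left(-1\right) - 492\right) + 462\right) \left(\frac{\left(-15\right) \left(-62\right)}{1708} + b\right) = \left(\left(\left(-218\right) \left(-1\right) - 492\right) + 462\right) \left(\frac{\left(-15\right) \left(-62\right)}{1708} + 4734\right) = \left(\left(218 - 492\right) + 462\right) \left(930 \cdot \frac{1}{1708} + 4734\right) = \left(-274 + 462\right) \left(\frac{465}{854} + 4734\right) = 188 \cdot \frac{4043301}{854} = \frac{380070294}{427}$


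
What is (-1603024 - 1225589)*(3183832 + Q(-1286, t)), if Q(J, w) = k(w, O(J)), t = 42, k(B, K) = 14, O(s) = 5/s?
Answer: -9005868185598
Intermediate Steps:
Q(J, w) = 14
(-1603024 - 1225589)*(3183832 + Q(-1286, t)) = (-1603024 - 1225589)*(3183832 + 14) = -2828613*3183846 = -9005868185598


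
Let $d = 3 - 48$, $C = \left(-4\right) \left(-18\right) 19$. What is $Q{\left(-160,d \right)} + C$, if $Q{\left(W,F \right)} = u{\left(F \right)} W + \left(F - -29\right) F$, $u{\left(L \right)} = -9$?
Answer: $3528$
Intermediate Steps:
$C = 1368$ ($C = 72 \cdot 19 = 1368$)
$d = -45$
$Q{\left(W,F \right)} = - 9 W + F \left(29 + F\right)$ ($Q{\left(W,F \right)} = - 9 W + \left(F - -29\right) F = - 9 W + \left(F + 29\right) F = - 9 W + \left(29 + F\right) F = - 9 W + F \left(29 + F\right)$)
$Q{\left(-160,d \right)} + C = \left(\left(-45\right)^{2} - -1440 + 29 \left(-45\right)\right) + 1368 = \left(2025 + 1440 - 1305\right) + 1368 = 2160 + 1368 = 3528$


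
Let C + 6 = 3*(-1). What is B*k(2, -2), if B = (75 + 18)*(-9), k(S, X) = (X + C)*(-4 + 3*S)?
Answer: 18414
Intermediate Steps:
C = -9 (C = -6 + 3*(-1) = -6 - 3 = -9)
k(S, X) = (-9 + X)*(-4 + 3*S) (k(S, X) = (X - 9)*(-4 + 3*S) = (-9 + X)*(-4 + 3*S))
B = -837 (B = 93*(-9) = -837)
B*k(2, -2) = -837*(36 - 27*2 - 4*(-2) + 3*2*(-2)) = -837*(36 - 54 + 8 - 12) = -837*(-22) = 18414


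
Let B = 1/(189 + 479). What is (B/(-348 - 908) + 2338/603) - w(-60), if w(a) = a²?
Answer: -1819356966299/505921824 ≈ -3596.1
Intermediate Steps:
B = 1/668 ≈ 0.0014970
(B/(-348 - 908) + 2338/603) - w(-60) = (1/(668*(-348 - 908)) + 2338/603) - 1*(-60)² = ((1/668)/(-1256) + 2338*(1/603)) - 1*3600 = ((1/668)*(-1/1256) + 2338/603) - 3600 = (-1/839008 + 2338/603) - 3600 = 1961600101/505921824 - 3600 = -1819356966299/505921824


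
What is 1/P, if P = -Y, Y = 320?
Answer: -1/320 ≈ -0.0031250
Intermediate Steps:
P = -320 (P = -1*320 = -320)
1/P = 1/(-320) = -1/320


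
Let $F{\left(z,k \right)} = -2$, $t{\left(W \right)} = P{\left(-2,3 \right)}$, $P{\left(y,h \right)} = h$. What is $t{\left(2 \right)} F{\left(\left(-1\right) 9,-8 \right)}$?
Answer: $-6$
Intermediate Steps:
$t{\left(W \right)} = 3$
$t{\left(2 \right)} F{\left(\left(-1\right) 9,-8 \right)} = 3 \left(-2\right) = -6$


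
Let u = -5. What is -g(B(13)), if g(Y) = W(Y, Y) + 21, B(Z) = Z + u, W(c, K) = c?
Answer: -29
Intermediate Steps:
B(Z) = -5 + Z (B(Z) = Z - 5 = -5 + Z)
g(Y) = 21 + Y (g(Y) = Y + 21 = 21 + Y)
-g(B(13)) = -(21 + (-5 + 13)) = -(21 + 8) = -1*29 = -29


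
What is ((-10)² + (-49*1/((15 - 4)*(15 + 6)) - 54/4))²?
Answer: 32433025/4356 ≈ 7445.6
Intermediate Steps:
((-10)² + (-49*1/((15 - 4)*(15 + 6)) - 54/4))² = (100 + (-49/(21*11) - 54*¼))² = (100 + (-49/231 - 27/2))² = (100 + (-49*1/231 - 27/2))² = (100 + (-7/33 - 27/2))² = (100 - 905/66)² = (5695/66)² = 32433025/4356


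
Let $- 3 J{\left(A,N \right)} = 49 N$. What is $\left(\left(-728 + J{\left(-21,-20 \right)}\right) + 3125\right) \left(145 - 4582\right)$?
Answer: $-12084909$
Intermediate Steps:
$J{\left(A,N \right)} = - \frac{49 N}{3}$
$\left(\left(-728 + J{\left(-21,-20 \right)}\right) + 3125\right) \left(145 - 4582\right) = \left(\left(-728 - - \frac{980}{3}\right) + 3125\right) \left(145 - 4582\right) = \left(\left(-728 + \frac{980}{3}\right) + 3125\right) \left(-4437\right) = \left(- \frac{1204}{3} + 3125\right) \left(-4437\right) = \frac{8171}{3} \left(-4437\right) = -12084909$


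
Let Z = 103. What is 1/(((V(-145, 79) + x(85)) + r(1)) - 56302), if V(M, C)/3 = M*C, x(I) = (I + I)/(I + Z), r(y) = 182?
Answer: -94/8505505 ≈ -1.1052e-5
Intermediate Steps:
x(I) = 2*I/(103 + I) (x(I) = (I + I)/(I + 103) = (2*I)/(103 + I) = 2*I/(103 + I))
V(M, C) = 3*C*M (V(M, C) = 3*(M*C) = 3*(C*M) = 3*C*M)
1/(((V(-145, 79) + x(85)) + r(1)) - 56302) = 1/(((3*79*(-145) + 2*85/(103 + 85)) + 182) - 56302) = 1/(((-34365 + 2*85/188) + 182) - 56302) = 1/(((-34365 + 2*85*(1/188)) + 182) - 56302) = 1/(((-34365 + 85/94) + 182) - 56302) = 1/((-3230225/94 + 182) - 56302) = 1/(-3213117/94 - 56302) = 1/(-8505505/94) = -94/8505505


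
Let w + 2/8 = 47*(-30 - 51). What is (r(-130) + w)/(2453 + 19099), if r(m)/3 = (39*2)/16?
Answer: -30341/172416 ≈ -0.17598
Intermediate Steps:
r(m) = 117/8 (r(m) = 3*((39*2)/16) = 3*(78*(1/16)) = 3*(39/8) = 117/8)
w = -15229/4 (w = -¼ + 47*(-30 - 51) = -¼ + 47*(-81) = -¼ - 3807 = -15229/4 ≈ -3807.3)
(r(-130) + w)/(2453 + 19099) = (117/8 - 15229/4)/(2453 + 19099) = -30341/8/21552 = -30341/8*1/21552 = -30341/172416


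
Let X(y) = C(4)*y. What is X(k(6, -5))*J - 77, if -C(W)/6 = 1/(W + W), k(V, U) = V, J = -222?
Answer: 922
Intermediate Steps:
C(W) = -3/W (C(W) = -6/(W + W) = -6*1/(2*W) = -3/W)
X(y) = -3*y/4 (X(y) = (-3/4)*y = (-3*1/4)*y = -3*y/4)
X(k(6, -5))*J - 77 = -3/4*6*(-222) - 77 = -9/2*(-222) - 77 = 999 - 77 = 922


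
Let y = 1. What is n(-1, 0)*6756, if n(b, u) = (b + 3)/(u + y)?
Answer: 13512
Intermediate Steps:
n(b, u) = (3 + b)/(1 + u) (n(b, u) = (b + 3)/(u + 1) = (3 + b)/(1 + u))
n(-1, 0)*6756 = ((3 - 1)/(1 + 0))*6756 = (2/1)*6756 = (1*2)*6756 = 2*6756 = 13512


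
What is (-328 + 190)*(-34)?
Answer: 4692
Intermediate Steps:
(-328 + 190)*(-34) = -138*(-34) = 4692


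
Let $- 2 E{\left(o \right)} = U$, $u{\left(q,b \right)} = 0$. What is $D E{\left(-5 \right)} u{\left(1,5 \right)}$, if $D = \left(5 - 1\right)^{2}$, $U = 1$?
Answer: $0$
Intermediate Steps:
$D = 16$ ($D = 4^{2} = 16$)
$E{\left(o \right)} = - \frac{1}{2}$ ($E{\left(o \right)} = \left(- \frac{1}{2}\right) 1 = - \frac{1}{2}$)
$D E{\left(-5 \right)} u{\left(1,5 \right)} = 16 \left(- \frac{1}{2}\right) 0 = \left(-8\right) 0 = 0$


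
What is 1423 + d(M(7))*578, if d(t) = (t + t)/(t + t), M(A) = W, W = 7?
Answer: 2001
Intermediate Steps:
M(A) = 7
d(t) = 1 (d(t) = (2*t)/((2*t)) = (2*t)*(1/(2*t)) = 1)
1423 + d(M(7))*578 = 1423 + 1*578 = 1423 + 578 = 2001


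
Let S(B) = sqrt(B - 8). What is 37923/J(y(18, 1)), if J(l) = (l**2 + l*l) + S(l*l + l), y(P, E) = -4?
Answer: 37923/34 ≈ 1115.4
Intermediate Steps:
S(B) = sqrt(-8 + B)
J(l) = sqrt(-8 + l + l**2) + 2*l**2 (J(l) = (l**2 + l*l) + sqrt(-8 + (l*l + l)) = (l**2 + l**2) + sqrt(-8 + (l**2 + l)) = 2*l**2 + sqrt(-8 + (l + l**2)) = 2*l**2 + sqrt(-8 + l + l**2) = sqrt(-8 + l + l**2) + 2*l**2)
37923/J(y(18, 1)) = 37923/(sqrt(-8 - 4*(1 - 4)) + 2*(-4)**2) = 37923/(sqrt(-8 - 4*(-3)) + 2*16) = 37923/(sqrt(-8 + 12) + 32) = 37923/(sqrt(4) + 32) = 37923/(2 + 32) = 37923/34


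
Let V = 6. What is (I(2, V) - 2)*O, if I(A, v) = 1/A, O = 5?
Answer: -15/2 ≈ -7.5000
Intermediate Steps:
(I(2, V) - 2)*O = (1/2 - 2)*5 = (½ - 2)*5 = -3/2*5 = -15/2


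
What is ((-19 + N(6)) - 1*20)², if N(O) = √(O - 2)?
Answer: 1369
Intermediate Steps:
N(O) = √(-2 + O)
((-19 + N(6)) - 1*20)² = ((-19 + √(-2 + 6)) - 1*20)² = ((-19 + √4) - 20)² = ((-19 + 2) - 20)² = (-17 - 20)² = (-37)² = 1369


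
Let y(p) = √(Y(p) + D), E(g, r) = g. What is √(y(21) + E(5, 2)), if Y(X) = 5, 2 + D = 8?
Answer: √(5 + √11) ≈ 2.8839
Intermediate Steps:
D = 6 (D = -2 + 8 = 6)
y(p) = √11 (y(p) = √(5 + 6) = √11)
√(y(21) + E(5, 2)) = √(√11 + 5) = √(5 + √11)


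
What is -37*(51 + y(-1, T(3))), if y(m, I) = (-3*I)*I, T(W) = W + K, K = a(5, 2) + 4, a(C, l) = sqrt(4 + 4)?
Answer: 4440 + 3108*sqrt(2) ≈ 8835.4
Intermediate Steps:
a(C, l) = 2*sqrt(2) (a(C, l) = sqrt(8) = 2*sqrt(2))
K = 4 + 2*sqrt(2) (K = 2*sqrt(2) + 4 = 4 + 2*sqrt(2) ≈ 6.8284)
T(W) = 4 + W + 2*sqrt(2) (T(W) = W + (4 + 2*sqrt(2)) = 4 + W + 2*sqrt(2))
y(m, I) = -3*I**2
-37*(51 + y(-1, T(3))) = -37*(51 - 3*(4 + 3 + 2*sqrt(2))**2) = -37*(51 - 3*(7 + 2*sqrt(2))**2) = -1887 + 111*(7 + 2*sqrt(2))**2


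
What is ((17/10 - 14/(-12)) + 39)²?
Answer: 394384/225 ≈ 1752.8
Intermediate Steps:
((17/10 - 14/(-12)) + 39)² = ((17*(⅒) - 14*(-1/12)) + 39)² = ((17/10 + 7/6) + 39)² = (43/15 + 39)² = (628/15)² = 394384/225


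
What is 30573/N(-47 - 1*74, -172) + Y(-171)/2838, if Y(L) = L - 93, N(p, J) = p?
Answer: -1315123/5203 ≈ -252.76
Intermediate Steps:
Y(L) = -93 + L
30573/N(-47 - 1*74, -172) + Y(-171)/2838 = 30573/(-47 - 1*74) + (-93 - 171)/2838 = 30573/(-47 - 74) - 264*1/2838 = 30573/(-121) - 4/43 = 30573*(-1/121) - 4/43 = -30573/121 - 4/43 = -1315123/5203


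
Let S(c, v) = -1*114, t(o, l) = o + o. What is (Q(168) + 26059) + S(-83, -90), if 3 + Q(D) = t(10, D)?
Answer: 25962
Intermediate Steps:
t(o, l) = 2*o
Q(D) = 17 (Q(D) = -3 + 2*10 = -3 + 20 = 17)
S(c, v) = -114
(Q(168) + 26059) + S(-83, -90) = (17 + 26059) - 114 = 26076 - 114 = 25962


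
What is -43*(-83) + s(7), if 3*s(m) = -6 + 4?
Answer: 10705/3 ≈ 3568.3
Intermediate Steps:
s(m) = -2/3 (s(m) = (-6 + 4)/3 = (1/3)*(-2) = -2/3)
-43*(-83) + s(7) = -43*(-83) - 2/3 = 3569 - 2/3 = 10705/3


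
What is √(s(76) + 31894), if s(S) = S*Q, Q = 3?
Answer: √32122 ≈ 179.23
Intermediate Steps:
s(S) = 3*S (s(S) = S*3 = 3*S)
√(s(76) + 31894) = √(3*76 + 31894) = √(228 + 31894) = √32122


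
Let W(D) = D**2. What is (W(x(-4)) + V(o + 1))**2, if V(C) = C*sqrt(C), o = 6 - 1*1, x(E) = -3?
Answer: 297 + 108*sqrt(6) ≈ 561.54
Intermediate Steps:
o = 5 (o = 6 - 1 = 5)
V(C) = C**(3/2)
(W(x(-4)) + V(o + 1))**2 = ((-3)**2 + (5 + 1)**(3/2))**2 = (9 + 6**(3/2))**2 = (9 + 6*sqrt(6))**2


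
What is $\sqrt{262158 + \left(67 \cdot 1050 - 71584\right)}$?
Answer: $2 \sqrt{65231} \approx 510.81$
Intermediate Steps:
$\sqrt{262158 + \left(67 \cdot 1050 - 71584\right)} = \sqrt{262158 + \left(70350 - 71584\right)} = \sqrt{262158 - 1234} = \sqrt{260924} = 2 \sqrt{65231}$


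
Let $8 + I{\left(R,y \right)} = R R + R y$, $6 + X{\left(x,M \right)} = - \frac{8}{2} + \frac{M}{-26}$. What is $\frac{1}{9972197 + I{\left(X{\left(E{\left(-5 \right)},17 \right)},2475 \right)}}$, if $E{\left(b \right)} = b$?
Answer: $\frac{676}{6723451543} \approx 1.0054 \cdot 10^{-7}$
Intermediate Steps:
$X{\left(x,M \right)} = -10 - \frac{M}{26}$ ($X{\left(x,M \right)} = -6 + \left(- \frac{8}{2} + \frac{M}{-26}\right) = -6 + \left(\left(-8\right) \frac{1}{2} + M \left(- \frac{1}{26}\right)\right) = -6 - \left(4 + \frac{M}{26}\right) = -10 - \frac{M}{26}$)
$I{\left(R,y \right)} = -8 + R^{2} + R y$ ($I{\left(R,y \right)} = -8 + \left(R R + R y\right) = -8 + \left(R^{2} + R y\right) = -8 + R^{2} + R y$)
$\frac{1}{9972197 + I{\left(X{\left(E{\left(-5 \right)},17 \right)},2475 \right)}} = \frac{1}{9972197 + \left(-8 + \left(-10 - \frac{17}{26}\right)^{2} + \left(-10 - \frac{17}{26}\right) 2475\right)} = \frac{1}{9972197 - \left(\frac{685783}{26} - \frac{76729}{676}\right)} = \frac{1}{9972197 - \frac{17753629}{676}} = \frac{1}{\frac{6723451543}{676}} = \frac{676}{6723451543}$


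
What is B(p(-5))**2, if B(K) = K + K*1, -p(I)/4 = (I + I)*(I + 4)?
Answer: 6400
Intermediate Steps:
p(I) = -8*I*(4 + I) (p(I) = -4*(I + I)*(I + 4) = -4*2*I*(4 + I) = -8*I*(4 + I))
B(K) = 2*K (B(K) = K + K = 2*K)
B(p(-5))**2 = (2*(-8*(-5)*(4 - 5)))**2 = (2*(-8*(-5)*(-1)))**2 = (2*(-40))**2 = (-80)**2 = 6400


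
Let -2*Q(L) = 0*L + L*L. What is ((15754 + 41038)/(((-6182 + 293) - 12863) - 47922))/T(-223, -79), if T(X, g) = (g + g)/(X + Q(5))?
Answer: -3343629/2633623 ≈ -1.2696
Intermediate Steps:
Q(L) = -L²/2 (Q(L) = -(0*L + L*L)/2 = -(0 + L²)/2 = -L²/2)
T(X, g) = 2*g/(-25/2 + X) (T(X, g) = (g + g)/(X - ½*5²) = (2*g)/(X - ½*25) = (2*g)/(X - 25/2) = (2*g)/(-25/2 + X) = 2*g/(-25/2 + X))
((15754 + 41038)/(((-6182 + 293) - 12863) - 47922))/T(-223, -79) = ((15754 + 41038)/(((-6182 + 293) - 12863) - 47922))/((4*(-79)/(-25 + 2*(-223)))) = (56792/((-5889 - 12863) - 47922))/((4*(-79)/(-25 - 446))) = (56792/(-18752 - 47922))/((4*(-79)/(-471))) = (56792/(-66674))/((4*(-79)*(-1/471))) = (56792*(-1/66674))/(316/471) = -28396/33337*471/316 = -3343629/2633623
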